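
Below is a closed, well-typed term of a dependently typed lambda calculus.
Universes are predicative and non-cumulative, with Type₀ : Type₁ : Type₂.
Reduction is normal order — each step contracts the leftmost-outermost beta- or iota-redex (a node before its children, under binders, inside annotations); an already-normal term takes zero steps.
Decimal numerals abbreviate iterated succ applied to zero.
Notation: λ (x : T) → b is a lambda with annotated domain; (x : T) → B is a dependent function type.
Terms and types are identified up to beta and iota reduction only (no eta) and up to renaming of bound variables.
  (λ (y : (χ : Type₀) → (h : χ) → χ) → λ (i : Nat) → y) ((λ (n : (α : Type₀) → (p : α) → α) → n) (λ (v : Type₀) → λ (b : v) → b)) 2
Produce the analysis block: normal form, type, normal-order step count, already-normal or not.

normal form:
  λ (y : Type₀) → λ (χ : y) → χ
the term's type:
  (y : Type₀) → (χ : y) → y
normal-order step count: 3
started in normal form: no
first contracted redex: a beta-redex


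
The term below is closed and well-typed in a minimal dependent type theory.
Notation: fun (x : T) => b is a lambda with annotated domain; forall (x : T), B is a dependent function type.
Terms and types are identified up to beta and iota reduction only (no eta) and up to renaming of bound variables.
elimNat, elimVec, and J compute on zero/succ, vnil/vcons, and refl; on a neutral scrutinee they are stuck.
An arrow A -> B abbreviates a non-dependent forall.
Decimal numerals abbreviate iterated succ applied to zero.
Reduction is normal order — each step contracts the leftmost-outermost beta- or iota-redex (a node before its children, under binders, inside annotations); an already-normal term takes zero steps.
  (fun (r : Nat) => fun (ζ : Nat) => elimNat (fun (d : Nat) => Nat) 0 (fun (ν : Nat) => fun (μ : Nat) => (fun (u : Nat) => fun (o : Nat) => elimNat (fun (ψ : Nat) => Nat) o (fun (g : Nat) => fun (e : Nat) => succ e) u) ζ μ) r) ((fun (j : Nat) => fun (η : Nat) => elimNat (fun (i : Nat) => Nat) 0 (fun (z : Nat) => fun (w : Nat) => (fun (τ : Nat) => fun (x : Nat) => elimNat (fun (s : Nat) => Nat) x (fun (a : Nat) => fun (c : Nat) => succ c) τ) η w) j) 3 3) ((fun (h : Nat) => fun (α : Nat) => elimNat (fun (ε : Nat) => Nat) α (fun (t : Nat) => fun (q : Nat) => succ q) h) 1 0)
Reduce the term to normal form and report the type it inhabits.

resulting normal form:
  9
the term's type:
  Nat


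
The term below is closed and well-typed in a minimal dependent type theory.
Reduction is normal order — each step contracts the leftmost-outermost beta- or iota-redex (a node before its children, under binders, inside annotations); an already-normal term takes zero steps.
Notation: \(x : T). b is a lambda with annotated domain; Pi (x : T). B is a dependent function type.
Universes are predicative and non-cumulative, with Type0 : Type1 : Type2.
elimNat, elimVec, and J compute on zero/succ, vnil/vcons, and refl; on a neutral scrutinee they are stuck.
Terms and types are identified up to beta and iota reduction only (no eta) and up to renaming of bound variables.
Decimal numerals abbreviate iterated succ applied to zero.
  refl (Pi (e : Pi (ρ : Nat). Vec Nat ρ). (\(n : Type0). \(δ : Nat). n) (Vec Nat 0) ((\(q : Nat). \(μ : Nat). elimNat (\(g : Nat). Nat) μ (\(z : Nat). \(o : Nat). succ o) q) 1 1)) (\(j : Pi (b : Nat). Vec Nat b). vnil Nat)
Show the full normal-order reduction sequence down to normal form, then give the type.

normal-order reduction:
  refl (Pi (e : Pi (ρ : Nat). Vec Nat ρ). (\(n : Type0). \(δ : Nat). n) (Vec Nat 0) ((\(q : Nat). \(μ : Nat). elimNat (\(g : Nat). Nat) μ (\(z : Nat). \(o : Nat). succ o) q) 1 1)) (\(j : Pi (b : Nat). Vec Nat b). vnil Nat)
  ~> refl (Pi (e : Pi (ρ : Nat). Vec Nat ρ). (\(n : Nat). Vec Nat 0) ((\(δ : Nat). \(q : Nat). elimNat (\(μ : Nat). Nat) q (\(g : Nat). \(z : Nat). succ z) δ) 1 1)) (\(o : Pi (j : Nat). Vec Nat j). vnil Nat)
  ~> refl (Pi (e : Pi (ρ : Nat). Vec Nat ρ). Vec Nat 0) (\(n : Pi (δ : Nat). Vec Nat δ). vnil Nat)
inferred type:
  Eq (Pi (e : Pi (ρ : Nat). Vec Nat ρ). Vec Nat 0) (\(n : Pi (δ : Nat). Vec Nat δ). vnil Nat) (\(q : Pi (μ : Nat). Vec Nat μ). vnil Nat)


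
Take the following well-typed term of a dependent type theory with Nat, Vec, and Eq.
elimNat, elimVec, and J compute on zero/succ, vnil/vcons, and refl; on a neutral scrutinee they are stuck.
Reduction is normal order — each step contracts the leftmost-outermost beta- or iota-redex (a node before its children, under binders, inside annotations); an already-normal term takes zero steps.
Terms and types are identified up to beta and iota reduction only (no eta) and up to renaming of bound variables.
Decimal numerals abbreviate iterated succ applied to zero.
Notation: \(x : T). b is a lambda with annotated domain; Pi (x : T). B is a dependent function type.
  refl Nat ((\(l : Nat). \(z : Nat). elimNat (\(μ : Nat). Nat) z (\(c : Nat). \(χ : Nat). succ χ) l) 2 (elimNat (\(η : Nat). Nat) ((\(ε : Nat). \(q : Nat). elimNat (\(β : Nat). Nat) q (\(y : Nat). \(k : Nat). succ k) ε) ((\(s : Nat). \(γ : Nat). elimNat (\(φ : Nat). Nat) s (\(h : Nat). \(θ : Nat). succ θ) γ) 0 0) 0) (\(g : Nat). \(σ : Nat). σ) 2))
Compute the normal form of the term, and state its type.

normal form:
  refl Nat 2
the term's type:
  Eq Nat 2 2
observation: normalization takes exactly 22 steps under the normal-order strategy.


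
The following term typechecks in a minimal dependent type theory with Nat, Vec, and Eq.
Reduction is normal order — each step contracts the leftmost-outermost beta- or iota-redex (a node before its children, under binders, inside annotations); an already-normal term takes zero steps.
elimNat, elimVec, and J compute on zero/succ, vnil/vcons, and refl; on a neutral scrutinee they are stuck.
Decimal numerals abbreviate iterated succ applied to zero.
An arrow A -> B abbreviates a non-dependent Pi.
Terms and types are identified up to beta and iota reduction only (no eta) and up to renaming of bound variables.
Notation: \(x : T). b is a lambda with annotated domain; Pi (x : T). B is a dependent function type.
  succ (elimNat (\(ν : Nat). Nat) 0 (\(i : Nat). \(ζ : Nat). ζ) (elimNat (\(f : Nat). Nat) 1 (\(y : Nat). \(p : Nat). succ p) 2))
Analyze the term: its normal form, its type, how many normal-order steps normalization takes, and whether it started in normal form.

reduced normal form:
  1
inferred type:
  Nat
steps to reach normal form (normal order): 17
already normal: no
first redex: an elimNat iota-redex


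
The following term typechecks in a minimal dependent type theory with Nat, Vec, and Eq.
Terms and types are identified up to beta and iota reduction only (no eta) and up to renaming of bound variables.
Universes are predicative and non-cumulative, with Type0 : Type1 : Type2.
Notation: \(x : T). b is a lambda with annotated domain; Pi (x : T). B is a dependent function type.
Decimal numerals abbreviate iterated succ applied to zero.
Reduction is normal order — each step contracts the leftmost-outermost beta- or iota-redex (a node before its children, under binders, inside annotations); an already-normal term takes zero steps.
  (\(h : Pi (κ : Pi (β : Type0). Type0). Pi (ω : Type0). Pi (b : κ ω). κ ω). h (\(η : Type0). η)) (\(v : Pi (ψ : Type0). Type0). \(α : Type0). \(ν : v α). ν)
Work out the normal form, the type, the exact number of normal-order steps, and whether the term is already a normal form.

reduced normal form:
  \(h : Type0). \(κ : h). κ
the term's type:
  Pi (h : Type0). Pi (κ : h). h
steps to reach normal form (normal order): 3
started in normal form: no
first contracted redex: a beta-redex


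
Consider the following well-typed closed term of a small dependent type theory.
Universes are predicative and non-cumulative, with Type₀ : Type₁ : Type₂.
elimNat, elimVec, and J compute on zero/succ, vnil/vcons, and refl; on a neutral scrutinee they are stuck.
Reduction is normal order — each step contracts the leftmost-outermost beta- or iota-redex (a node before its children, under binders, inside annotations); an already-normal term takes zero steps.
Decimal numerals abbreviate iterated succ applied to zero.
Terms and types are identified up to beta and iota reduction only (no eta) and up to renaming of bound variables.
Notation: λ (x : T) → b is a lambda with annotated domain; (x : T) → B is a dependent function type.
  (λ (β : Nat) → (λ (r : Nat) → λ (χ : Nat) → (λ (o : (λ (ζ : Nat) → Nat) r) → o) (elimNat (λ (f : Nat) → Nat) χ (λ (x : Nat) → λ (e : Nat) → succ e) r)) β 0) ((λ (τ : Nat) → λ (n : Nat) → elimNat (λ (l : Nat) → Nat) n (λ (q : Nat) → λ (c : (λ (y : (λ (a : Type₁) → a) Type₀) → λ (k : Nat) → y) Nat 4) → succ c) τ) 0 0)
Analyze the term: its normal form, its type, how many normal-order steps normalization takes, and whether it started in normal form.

resulting normal form:
  0
inferred type:
  Nat
reduction steps (normal order): 8
started in normal form: no
first contracted redex: a beta-redex


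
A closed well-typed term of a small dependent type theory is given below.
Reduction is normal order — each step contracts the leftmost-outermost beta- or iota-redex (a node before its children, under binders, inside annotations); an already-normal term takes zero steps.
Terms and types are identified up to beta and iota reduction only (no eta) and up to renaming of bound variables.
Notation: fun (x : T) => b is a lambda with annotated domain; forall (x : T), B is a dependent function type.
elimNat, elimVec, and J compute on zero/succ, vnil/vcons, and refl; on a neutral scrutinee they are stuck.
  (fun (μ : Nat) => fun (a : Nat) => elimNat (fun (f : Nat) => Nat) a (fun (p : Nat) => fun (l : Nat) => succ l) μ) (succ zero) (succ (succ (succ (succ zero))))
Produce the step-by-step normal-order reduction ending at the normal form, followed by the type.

normal-order reduction:
  (fun (μ : Nat) => fun (a : Nat) => elimNat (fun (f : Nat) => Nat) a (fun (p : Nat) => fun (l : Nat) => succ l) μ) (succ zero) (succ (succ (succ (succ zero))))
  ~> (fun (μ : Nat) => elimNat (fun (a : Nat) => Nat) μ (fun (f : Nat) => fun (p : Nat) => succ p) (succ zero)) (succ (succ (succ (succ zero))))
  ~> elimNat (fun (μ : Nat) => Nat) (succ (succ (succ (succ zero)))) (fun (a : Nat) => fun (f : Nat) => succ f) (succ zero)
  ~> (fun (μ : Nat) => fun (a : Nat) => succ a) zero (elimNat (fun (f : Nat) => Nat) (succ (succ (succ (succ zero)))) (fun (p : Nat) => fun (l : Nat) => succ l) zero)
  ~> (fun (μ : Nat) => succ μ) (elimNat (fun (a : Nat) => Nat) (succ (succ (succ (succ zero)))) (fun (f : Nat) => fun (p : Nat) => succ p) zero)
  ~> succ (elimNat (fun (μ : Nat) => Nat) (succ (succ (succ (succ zero)))) (fun (a : Nat) => fun (f : Nat) => succ f) zero)
  ~> succ (succ (succ (succ (succ zero))))
the term's type:
  Nat


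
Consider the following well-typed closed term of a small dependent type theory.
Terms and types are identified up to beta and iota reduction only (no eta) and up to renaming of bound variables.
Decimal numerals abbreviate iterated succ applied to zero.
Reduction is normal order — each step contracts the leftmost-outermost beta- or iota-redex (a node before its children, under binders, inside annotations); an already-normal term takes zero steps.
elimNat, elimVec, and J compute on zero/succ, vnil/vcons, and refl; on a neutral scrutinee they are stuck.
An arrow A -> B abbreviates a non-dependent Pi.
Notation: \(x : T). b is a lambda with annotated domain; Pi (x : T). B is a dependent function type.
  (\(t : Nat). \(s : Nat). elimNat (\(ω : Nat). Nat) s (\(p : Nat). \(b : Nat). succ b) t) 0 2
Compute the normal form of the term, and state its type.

resulting normal form:
  2
type:
  Nat


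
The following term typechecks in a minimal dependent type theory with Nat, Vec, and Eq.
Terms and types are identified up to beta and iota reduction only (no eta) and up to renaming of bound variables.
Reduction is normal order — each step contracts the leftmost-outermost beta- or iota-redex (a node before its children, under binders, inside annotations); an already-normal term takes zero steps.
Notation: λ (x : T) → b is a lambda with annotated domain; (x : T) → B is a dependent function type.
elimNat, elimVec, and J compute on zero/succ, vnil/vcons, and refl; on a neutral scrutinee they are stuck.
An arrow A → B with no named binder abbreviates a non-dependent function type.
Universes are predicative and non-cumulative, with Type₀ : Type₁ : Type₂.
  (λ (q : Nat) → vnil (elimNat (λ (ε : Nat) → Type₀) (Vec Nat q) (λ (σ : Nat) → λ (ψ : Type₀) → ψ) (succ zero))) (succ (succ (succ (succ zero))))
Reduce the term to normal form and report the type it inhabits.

resulting normal form:
  vnil (Vec Nat (succ (succ (succ (succ zero)))))
type:
  Vec (Vec Nat (succ (succ (succ (succ zero))))) zero
observation: 5 normal-order steps normalize the term, beginning with a beta-redex.


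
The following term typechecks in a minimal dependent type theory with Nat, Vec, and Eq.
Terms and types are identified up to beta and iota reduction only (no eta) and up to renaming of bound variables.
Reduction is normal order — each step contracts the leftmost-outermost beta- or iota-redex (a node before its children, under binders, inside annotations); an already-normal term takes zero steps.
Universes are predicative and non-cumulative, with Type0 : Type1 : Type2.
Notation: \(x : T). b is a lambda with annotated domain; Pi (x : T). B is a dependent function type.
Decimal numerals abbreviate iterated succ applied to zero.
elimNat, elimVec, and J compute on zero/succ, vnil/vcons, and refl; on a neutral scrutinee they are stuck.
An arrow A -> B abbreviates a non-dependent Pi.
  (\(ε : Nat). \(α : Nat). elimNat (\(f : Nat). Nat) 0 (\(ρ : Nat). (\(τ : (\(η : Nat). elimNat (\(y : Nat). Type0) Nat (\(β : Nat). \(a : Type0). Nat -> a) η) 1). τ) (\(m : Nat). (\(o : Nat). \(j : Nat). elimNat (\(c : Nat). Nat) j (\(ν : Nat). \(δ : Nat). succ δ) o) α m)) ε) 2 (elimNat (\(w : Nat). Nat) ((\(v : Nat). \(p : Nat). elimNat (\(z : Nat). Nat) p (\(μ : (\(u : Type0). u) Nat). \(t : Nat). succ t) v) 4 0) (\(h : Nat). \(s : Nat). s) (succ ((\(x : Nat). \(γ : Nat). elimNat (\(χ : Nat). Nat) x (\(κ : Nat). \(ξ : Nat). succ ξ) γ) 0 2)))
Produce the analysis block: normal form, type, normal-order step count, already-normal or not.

reduced normal form:
  8
type:
  Nat
normal-order step count: 109
already normal: no
first redex: a beta-redex


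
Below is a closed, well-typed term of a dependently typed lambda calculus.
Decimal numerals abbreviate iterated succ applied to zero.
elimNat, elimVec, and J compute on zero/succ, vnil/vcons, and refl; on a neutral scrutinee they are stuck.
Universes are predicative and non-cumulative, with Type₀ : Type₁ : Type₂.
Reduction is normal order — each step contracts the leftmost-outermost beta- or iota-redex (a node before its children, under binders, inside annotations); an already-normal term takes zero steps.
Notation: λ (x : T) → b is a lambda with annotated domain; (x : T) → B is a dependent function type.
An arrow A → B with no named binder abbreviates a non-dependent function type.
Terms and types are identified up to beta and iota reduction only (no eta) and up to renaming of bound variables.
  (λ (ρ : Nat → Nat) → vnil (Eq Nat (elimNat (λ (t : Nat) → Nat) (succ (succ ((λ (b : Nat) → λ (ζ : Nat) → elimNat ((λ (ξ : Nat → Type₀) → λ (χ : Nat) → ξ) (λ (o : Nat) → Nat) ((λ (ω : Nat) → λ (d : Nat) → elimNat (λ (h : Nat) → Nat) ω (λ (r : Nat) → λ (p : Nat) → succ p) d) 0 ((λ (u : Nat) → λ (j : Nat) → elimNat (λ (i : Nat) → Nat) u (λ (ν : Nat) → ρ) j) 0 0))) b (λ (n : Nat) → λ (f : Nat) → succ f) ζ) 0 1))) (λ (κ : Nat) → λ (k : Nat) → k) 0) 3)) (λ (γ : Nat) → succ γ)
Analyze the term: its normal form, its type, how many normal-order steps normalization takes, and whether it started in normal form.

normal form:
  vnil (Eq Nat 3 3)
type:
  Vec (Eq Nat 3 3) 0
reduction steps (normal order): 8
term was already normal: no
first contracted redex: a beta-redex


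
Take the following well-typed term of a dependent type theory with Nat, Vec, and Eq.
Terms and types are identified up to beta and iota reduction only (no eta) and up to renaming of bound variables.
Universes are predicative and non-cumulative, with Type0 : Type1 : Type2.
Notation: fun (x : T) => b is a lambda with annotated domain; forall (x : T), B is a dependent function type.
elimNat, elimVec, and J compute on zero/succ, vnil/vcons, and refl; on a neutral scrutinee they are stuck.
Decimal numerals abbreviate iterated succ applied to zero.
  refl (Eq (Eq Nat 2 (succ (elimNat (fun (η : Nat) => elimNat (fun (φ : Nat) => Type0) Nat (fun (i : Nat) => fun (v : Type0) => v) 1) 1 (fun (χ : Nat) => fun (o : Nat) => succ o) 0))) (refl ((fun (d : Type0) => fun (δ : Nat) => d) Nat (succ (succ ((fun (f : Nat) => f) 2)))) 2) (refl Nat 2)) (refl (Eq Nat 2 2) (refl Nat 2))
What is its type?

the term's type:
  Eq (Eq (Eq Nat 2 2) (refl Nat 2) (refl Nat 2)) (refl (Eq Nat 2 2) (refl Nat 2)) (refl (Eq Nat 2 2) (refl Nat 2))


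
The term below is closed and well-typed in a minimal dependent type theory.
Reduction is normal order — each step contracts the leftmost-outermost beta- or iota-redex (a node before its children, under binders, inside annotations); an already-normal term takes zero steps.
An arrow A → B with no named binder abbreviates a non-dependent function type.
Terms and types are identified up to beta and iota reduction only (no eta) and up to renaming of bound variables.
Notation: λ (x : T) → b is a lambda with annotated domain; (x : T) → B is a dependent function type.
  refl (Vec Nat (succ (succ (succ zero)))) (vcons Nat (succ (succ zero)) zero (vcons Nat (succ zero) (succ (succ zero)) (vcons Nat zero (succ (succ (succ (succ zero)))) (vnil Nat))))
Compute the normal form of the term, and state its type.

normal form:
  refl (Vec Nat (succ (succ (succ zero)))) (vcons Nat (succ (succ zero)) zero (vcons Nat (succ zero) (succ (succ zero)) (vcons Nat zero (succ (succ (succ (succ zero)))) (vnil Nat))))
inferred type:
  Eq (Vec Nat (succ (succ (succ zero)))) (vcons Nat (succ (succ zero)) zero (vcons Nat (succ zero) (succ (succ zero)) (vcons Nat zero (succ (succ (succ (succ zero)))) (vnil Nat)))) (vcons Nat (succ (succ zero)) zero (vcons Nat (succ zero) (succ (succ zero)) (vcons Nat zero (succ (succ (succ (succ zero)))) (vnil Nat))))
observation: the term is already in normal form.


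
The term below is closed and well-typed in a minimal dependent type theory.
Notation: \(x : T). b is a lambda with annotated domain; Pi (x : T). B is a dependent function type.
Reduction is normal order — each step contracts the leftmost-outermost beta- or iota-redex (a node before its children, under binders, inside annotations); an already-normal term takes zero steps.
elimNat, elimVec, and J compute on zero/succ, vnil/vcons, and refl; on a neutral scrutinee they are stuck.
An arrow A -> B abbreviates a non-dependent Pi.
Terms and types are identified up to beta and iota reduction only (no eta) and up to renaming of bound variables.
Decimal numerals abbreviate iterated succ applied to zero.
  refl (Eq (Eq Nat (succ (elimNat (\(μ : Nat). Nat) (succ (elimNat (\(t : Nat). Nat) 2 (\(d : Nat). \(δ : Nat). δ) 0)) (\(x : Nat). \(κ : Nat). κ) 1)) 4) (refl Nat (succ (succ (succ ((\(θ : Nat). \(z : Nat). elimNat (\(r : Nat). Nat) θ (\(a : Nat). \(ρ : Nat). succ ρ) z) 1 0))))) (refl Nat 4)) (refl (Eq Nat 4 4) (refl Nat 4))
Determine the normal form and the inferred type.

normal form:
  refl (Eq (Eq Nat 4 4) (refl Nat 4) (refl Nat 4)) (refl (Eq Nat 4 4) (refl Nat 4))
inferred type:
  Eq (Eq (Eq Nat 4 4) (refl Nat 4) (refl Nat 4)) (refl (Eq Nat 4 4) (refl Nat 4)) (refl (Eq Nat 4 4) (refl Nat 4))
observation: 8 normal-order steps separate the term from its normal form.


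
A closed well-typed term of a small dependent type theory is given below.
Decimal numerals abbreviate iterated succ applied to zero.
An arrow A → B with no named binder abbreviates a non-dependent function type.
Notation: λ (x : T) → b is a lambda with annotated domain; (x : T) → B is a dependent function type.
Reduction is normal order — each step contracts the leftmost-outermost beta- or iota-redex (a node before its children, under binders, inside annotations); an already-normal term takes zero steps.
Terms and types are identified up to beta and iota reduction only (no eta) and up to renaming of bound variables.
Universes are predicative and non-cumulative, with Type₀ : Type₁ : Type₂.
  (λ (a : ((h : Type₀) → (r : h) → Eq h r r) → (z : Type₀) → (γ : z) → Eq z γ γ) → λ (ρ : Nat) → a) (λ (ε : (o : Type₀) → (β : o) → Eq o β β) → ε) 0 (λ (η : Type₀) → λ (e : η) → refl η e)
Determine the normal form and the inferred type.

normal form:
  λ (a : Type₀) → λ (h : a) → refl a h
type:
  (a : Type₀) → (h : a) → Eq a h h


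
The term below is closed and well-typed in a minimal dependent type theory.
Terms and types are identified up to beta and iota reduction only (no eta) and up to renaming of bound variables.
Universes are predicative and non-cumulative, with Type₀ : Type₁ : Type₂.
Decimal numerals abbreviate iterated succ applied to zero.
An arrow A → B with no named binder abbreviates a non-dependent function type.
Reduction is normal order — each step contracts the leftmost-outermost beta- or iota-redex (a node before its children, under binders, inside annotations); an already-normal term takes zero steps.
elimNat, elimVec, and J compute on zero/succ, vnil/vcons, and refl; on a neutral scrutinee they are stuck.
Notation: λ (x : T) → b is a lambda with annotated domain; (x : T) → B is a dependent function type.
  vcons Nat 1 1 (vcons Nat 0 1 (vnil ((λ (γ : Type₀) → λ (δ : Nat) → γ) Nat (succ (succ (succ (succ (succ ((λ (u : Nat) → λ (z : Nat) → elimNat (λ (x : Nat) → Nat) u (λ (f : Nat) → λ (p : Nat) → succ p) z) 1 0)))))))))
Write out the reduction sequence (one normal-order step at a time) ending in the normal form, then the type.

reduction (normal order):
  vcons Nat 1 1 (vcons Nat 0 1 (vnil ((λ (γ : Type₀) → λ (δ : Nat) → γ) Nat (succ (succ (succ (succ (succ ((λ (u : Nat) → λ (z : Nat) → elimNat (λ (x : Nat) → Nat) u (λ (f : Nat) → λ (p : Nat) → succ p) z) 1 0)))))))))
  ~> vcons Nat 1 1 (vcons Nat 0 1 (vnil ((λ (γ : Nat) → Nat) (succ (succ (succ (succ (succ ((λ (δ : Nat) → λ (u : Nat) → elimNat (λ (z : Nat) → Nat) δ (λ (x : Nat) → λ (f : Nat) → succ f) u) 1 0)))))))))
  ~> vcons Nat 1 1 (vcons Nat 0 1 (vnil Nat))
inferred type:
  Vec Nat 2


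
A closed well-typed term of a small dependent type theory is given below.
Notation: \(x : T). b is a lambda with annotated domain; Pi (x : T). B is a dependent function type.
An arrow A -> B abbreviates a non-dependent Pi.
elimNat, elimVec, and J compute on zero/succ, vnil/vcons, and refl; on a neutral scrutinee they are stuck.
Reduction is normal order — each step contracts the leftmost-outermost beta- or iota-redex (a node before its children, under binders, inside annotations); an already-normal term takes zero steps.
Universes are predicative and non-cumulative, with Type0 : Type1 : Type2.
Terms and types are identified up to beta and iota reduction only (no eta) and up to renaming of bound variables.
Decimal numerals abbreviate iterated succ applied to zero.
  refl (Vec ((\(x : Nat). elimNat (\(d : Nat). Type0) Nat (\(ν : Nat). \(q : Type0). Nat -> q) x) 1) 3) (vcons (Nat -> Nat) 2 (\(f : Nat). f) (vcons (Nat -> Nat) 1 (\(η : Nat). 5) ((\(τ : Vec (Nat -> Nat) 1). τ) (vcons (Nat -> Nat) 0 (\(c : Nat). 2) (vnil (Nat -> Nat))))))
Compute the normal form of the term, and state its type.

resulting normal form:
  refl (Vec (Nat -> Nat) 3) (vcons (Nat -> Nat) 2 (\(x : Nat). x) (vcons (Nat -> Nat) 1 (\(d : Nat). 5) (vcons (Nat -> Nat) 0 (\(ν : Nat). 2) (vnil (Nat -> Nat)))))
type:
  Eq (Vec (Nat -> Nat) 3) (vcons (Nat -> Nat) 2 (\(x : Nat). x) (vcons (Nat -> Nat) 1 (\(d : Nat). 5) (vcons (Nat -> Nat) 0 (\(ν : Nat). 2) (vnil (Nat -> Nat))))) (vcons (Nat -> Nat) 2 (\(q : Nat). q) (vcons (Nat -> Nat) 1 (\(f : Nat). 5) (vcons (Nat -> Nat) 0 (\(η : Nat). 2) (vnil (Nat -> Nat)))))
observation: the leftmost-outermost redex is a beta-redex, and normalization takes 6 steps.


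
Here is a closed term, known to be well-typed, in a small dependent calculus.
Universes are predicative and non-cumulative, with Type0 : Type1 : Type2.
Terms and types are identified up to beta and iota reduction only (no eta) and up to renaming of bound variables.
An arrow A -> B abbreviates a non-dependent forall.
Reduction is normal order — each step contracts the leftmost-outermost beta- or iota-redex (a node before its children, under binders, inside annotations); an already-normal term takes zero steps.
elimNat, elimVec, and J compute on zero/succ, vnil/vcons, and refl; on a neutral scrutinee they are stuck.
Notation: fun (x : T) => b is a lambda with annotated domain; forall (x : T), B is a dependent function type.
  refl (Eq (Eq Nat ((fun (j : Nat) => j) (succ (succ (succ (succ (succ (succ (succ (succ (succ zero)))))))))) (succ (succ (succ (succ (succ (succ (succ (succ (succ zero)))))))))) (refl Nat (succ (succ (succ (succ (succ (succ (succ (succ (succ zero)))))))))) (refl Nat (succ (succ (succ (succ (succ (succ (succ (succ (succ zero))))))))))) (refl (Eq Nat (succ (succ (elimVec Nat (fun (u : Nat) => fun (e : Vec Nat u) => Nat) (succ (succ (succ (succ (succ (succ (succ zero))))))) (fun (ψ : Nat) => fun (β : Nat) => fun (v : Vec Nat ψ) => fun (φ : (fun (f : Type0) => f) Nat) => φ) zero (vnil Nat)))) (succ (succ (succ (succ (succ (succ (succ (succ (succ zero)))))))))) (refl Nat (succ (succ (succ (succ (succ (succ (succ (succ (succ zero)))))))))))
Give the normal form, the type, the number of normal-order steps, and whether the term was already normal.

resulting normal form:
  refl (Eq (Eq Nat (succ (succ (succ (succ (succ (succ (succ (succ (succ zero))))))))) (succ (succ (succ (succ (succ (succ (succ (succ (succ zero)))))))))) (refl Nat (succ (succ (succ (succ (succ (succ (succ (succ (succ zero)))))))))) (refl Nat (succ (succ (succ (succ (succ (succ (succ (succ (succ zero))))))))))) (refl (Eq Nat (succ (succ (succ (succ (succ (succ (succ (succ (succ zero))))))))) (succ (succ (succ (succ (succ (succ (succ (succ (succ zero)))))))))) (refl Nat (succ (succ (succ (succ (succ (succ (succ (succ (succ zero)))))))))))
type:
  Eq (Eq (Eq Nat (succ (succ (succ (succ (succ (succ (succ (succ (succ zero))))))))) (succ (succ (succ (succ (succ (succ (succ (succ (succ zero)))))))))) (refl Nat (succ (succ (succ (succ (succ (succ (succ (succ (succ zero)))))))))) (refl Nat (succ (succ (succ (succ (succ (succ (succ (succ (succ zero))))))))))) (refl (Eq Nat (succ (succ (succ (succ (succ (succ (succ (succ (succ zero))))))))) (succ (succ (succ (succ (succ (succ (succ (succ (succ zero)))))))))) (refl Nat (succ (succ (succ (succ (succ (succ (succ (succ (succ zero))))))))))) (refl (Eq Nat (succ (succ (succ (succ (succ (succ (succ (succ (succ zero))))))))) (succ (succ (succ (succ (succ (succ (succ (succ (succ zero)))))))))) (refl Nat (succ (succ (succ (succ (succ (succ (succ (succ (succ zero)))))))))))
normal-order step count: 2
term was already normal: no
first contracted redex: a beta-redex


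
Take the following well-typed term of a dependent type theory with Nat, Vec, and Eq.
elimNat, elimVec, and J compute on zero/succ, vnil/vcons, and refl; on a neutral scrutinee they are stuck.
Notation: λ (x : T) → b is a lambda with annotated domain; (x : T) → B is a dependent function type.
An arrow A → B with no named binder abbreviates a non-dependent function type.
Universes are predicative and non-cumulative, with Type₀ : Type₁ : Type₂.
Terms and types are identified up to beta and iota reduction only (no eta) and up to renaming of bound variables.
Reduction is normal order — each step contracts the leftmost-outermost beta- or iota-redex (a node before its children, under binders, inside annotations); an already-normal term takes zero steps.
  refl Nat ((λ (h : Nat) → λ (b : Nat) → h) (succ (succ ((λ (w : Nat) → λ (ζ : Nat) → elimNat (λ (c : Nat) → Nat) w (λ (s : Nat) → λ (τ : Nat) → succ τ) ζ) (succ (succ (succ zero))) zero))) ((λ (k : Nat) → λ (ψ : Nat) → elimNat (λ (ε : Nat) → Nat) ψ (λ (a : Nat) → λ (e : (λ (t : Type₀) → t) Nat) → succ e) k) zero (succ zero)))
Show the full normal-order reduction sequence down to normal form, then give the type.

reduction (normal order):
  refl Nat ((λ (h : Nat) → λ (b : Nat) → h) (succ (succ ((λ (w : Nat) → λ (ζ : Nat) → elimNat (λ (c : Nat) → Nat) w (λ (s : Nat) → λ (τ : Nat) → succ τ) ζ) (succ (succ (succ zero))) zero))) ((λ (k : Nat) → λ (ψ : Nat) → elimNat (λ (ε : Nat) → Nat) ψ (λ (a : Nat) → λ (e : (λ (t : Type₀) → t) Nat) → succ e) k) zero (succ zero)))
  ~> refl Nat ((λ (h : Nat) → succ (succ ((λ (b : Nat) → λ (w : Nat) → elimNat (λ (ζ : Nat) → Nat) b (λ (c : Nat) → λ (s : Nat) → succ s) w) (succ (succ (succ zero))) zero))) ((λ (τ : Nat) → λ (k : Nat) → elimNat (λ (ψ : Nat) → Nat) k (λ (ε : Nat) → λ (a : (λ (e : Type₀) → e) Nat) → succ a) τ) zero (succ zero)))
  ~> refl Nat (succ (succ ((λ (h : Nat) → λ (b : Nat) → elimNat (λ (w : Nat) → Nat) h (λ (ζ : Nat) → λ (c : Nat) → succ c) b) (succ (succ (succ zero))) zero)))
  ~> refl Nat (succ (succ ((λ (h : Nat) → elimNat (λ (b : Nat) → Nat) (succ (succ (succ zero))) (λ (w : Nat) → λ (ζ : Nat) → succ ζ) h) zero)))
  ~> refl Nat (succ (succ (elimNat (λ (h : Nat) → Nat) (succ (succ (succ zero))) (λ (b : Nat) → λ (w : Nat) → succ w) zero)))
  ~> refl Nat (succ (succ (succ (succ (succ zero)))))
type:
  Eq Nat (succ (succ (succ (succ (succ zero))))) (succ (succ (succ (succ (succ zero)))))


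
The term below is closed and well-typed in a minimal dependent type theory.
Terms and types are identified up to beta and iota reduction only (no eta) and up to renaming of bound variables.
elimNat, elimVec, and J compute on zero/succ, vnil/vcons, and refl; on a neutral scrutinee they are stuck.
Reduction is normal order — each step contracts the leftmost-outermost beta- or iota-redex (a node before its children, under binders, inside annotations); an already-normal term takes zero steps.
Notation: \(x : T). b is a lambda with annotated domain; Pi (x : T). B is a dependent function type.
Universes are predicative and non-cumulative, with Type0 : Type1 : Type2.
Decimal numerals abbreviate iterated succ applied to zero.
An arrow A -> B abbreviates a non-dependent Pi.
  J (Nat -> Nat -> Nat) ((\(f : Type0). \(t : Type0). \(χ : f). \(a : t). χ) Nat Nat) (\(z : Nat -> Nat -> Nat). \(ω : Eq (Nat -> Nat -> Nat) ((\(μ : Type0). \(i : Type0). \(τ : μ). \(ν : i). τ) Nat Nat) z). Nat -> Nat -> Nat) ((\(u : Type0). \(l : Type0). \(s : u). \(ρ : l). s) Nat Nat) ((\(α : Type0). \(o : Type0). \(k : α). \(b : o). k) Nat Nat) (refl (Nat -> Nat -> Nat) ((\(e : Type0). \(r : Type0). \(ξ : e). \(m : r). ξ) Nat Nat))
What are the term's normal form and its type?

resulting normal form:
  \(f : Nat). \(t : Nat). f
type:
  Nat -> Nat -> Nat


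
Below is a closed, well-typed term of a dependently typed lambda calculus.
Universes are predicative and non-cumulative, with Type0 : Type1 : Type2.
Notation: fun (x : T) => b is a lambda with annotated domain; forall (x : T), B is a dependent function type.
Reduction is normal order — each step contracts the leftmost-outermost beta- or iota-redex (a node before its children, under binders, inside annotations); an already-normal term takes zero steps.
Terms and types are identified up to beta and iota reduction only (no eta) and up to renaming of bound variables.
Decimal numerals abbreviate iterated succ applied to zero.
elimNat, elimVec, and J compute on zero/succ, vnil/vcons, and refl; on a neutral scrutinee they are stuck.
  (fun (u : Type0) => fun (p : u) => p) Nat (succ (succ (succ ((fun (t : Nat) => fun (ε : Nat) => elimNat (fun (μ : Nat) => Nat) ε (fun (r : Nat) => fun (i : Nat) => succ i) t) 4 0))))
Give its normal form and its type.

reduced normal form:
  7
type:
  Nat


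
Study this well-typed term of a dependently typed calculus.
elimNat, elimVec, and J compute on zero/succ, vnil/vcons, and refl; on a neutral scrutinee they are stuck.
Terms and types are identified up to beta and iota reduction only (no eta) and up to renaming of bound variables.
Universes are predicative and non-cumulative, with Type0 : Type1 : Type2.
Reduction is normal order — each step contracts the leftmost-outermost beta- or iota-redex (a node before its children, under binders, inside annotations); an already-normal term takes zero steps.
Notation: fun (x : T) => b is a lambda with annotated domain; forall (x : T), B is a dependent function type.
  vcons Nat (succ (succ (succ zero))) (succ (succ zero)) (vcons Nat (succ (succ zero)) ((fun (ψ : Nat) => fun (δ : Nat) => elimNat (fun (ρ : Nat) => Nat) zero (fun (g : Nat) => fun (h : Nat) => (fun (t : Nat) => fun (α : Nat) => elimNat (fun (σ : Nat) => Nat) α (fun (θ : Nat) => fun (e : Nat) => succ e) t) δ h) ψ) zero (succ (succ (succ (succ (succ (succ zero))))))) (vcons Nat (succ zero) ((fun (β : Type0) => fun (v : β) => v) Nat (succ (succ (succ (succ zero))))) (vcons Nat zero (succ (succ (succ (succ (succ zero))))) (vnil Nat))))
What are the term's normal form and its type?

reduced normal form:
  vcons Nat (succ (succ (succ zero))) (succ (succ zero)) (vcons Nat (succ (succ zero)) zero (vcons Nat (succ zero) (succ (succ (succ (succ zero)))) (vcons Nat zero (succ (succ (succ (succ (succ zero))))) (vnil Nat))))
the term's type:
  Vec Nat (succ (succ (succ (succ zero))))
observation: 5 normal-order steps separate the term from its normal form.


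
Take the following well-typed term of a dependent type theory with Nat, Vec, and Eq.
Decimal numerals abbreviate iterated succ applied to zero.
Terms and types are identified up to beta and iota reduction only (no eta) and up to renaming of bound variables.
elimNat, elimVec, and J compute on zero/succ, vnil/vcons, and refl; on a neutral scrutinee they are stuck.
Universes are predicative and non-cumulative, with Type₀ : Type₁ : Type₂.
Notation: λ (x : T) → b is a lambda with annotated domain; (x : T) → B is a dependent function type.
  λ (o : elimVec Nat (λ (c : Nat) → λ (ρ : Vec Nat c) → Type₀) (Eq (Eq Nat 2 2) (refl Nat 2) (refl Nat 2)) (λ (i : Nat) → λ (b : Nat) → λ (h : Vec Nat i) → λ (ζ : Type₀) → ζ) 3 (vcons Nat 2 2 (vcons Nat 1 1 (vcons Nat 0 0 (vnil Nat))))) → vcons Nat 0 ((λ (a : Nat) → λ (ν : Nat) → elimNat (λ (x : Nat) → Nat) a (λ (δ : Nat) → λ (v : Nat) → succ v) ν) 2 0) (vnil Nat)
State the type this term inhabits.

type:
  (o : Eq (Eq Nat 2 2) (refl Nat 2) (refl Nat 2)) → Vec Nat 1


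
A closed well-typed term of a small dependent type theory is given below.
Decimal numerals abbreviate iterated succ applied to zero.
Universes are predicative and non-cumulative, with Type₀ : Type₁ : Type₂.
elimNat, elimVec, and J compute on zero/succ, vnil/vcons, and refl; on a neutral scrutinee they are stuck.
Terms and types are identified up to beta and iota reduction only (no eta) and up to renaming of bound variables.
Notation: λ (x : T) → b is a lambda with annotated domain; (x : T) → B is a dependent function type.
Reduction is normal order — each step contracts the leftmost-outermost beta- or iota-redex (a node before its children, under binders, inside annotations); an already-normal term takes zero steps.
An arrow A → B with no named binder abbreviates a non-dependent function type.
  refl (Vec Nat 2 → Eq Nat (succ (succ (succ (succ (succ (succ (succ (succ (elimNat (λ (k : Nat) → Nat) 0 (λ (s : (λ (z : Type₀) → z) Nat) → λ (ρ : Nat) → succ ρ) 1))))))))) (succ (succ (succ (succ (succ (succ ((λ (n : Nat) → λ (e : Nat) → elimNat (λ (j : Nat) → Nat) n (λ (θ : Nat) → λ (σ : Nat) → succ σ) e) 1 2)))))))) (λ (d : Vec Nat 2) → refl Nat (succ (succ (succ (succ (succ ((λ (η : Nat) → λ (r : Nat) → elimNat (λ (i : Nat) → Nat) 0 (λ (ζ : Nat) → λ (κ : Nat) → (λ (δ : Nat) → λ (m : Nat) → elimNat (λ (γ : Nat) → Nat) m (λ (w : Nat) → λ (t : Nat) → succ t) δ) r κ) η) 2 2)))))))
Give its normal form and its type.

normal form:
  refl (Vec Nat 2 → Eq Nat 9 9) (λ (k : Vec Nat 2) → refl Nat 9)
the term's type:
  Eq (Vec Nat 2 → Eq Nat 9 9) (λ (k : Vec Nat 2) → refl Nat 9) (λ (s : Vec Nat 2) → refl Nat 9)
observation: normalization takes exactly 40 steps under the normal-order strategy.


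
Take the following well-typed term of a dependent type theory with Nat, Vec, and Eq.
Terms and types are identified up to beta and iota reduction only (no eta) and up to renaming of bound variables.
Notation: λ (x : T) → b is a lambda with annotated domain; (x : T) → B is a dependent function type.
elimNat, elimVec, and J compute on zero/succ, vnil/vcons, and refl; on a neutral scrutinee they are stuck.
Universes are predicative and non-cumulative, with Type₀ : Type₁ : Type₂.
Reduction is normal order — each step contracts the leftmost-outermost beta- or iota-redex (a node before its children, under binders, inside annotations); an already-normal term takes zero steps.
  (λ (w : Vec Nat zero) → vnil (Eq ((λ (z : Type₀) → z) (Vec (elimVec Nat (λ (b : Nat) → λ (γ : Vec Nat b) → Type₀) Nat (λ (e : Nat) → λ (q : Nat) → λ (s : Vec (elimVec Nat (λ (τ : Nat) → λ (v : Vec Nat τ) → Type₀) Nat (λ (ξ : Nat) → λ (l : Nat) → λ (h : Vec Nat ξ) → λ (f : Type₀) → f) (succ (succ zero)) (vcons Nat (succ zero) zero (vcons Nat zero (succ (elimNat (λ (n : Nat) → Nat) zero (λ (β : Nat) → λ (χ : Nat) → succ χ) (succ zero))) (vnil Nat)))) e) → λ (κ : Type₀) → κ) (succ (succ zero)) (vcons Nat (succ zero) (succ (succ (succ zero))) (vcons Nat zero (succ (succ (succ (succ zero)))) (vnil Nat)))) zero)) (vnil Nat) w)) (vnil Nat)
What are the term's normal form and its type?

reduced normal form:
  vnil (Eq (Vec Nat zero) (vnil Nat) (vnil Nat))
type:
  Vec (Eq (Vec Nat zero) (vnil Nat) (vnil Nat)) zero
observation: reduction starts at a beta-redex, and 13 normal-order steps reach the normal form.


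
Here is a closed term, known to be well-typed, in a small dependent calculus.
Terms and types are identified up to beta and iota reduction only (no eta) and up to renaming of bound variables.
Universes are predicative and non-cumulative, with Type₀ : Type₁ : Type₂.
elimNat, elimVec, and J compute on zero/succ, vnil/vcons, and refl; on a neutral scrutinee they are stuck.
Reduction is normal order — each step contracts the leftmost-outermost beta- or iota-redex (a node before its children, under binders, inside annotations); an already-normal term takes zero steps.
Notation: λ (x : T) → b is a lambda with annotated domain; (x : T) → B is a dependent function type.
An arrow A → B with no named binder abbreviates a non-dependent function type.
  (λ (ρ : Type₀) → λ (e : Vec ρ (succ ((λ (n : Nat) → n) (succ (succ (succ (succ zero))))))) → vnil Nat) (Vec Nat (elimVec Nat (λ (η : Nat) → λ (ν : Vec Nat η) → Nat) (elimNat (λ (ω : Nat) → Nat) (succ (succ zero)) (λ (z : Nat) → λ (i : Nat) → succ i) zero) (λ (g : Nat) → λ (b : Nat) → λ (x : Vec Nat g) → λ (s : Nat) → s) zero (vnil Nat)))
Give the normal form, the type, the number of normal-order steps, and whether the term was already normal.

reduced normal form:
  λ (ρ : Vec (Vec Nat (succ (succ zero))) (succ (succ (succ (succ (succ zero)))))) → vnil Nat
the term's type:
  Vec (Vec Nat (succ (succ zero))) (succ (succ (succ (succ (succ zero))))) → Vec Nat zero
reduction steps (normal order): 4
started in normal form: no
first contracted redex: a beta-redex
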